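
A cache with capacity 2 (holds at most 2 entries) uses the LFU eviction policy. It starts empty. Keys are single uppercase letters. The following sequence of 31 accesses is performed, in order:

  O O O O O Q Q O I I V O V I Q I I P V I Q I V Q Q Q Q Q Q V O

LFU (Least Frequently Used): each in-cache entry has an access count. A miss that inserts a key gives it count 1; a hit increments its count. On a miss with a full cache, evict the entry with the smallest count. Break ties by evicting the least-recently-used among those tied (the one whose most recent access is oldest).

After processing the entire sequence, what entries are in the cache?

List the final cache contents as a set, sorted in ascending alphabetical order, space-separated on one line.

LFU simulation (capacity=2):
  1. access O: MISS. Cache: [O(c=1)]
  2. access O: HIT, count now 2. Cache: [O(c=2)]
  3. access O: HIT, count now 3. Cache: [O(c=3)]
  4. access O: HIT, count now 4. Cache: [O(c=4)]
  5. access O: HIT, count now 5. Cache: [O(c=5)]
  6. access Q: MISS. Cache: [Q(c=1) O(c=5)]
  7. access Q: HIT, count now 2. Cache: [Q(c=2) O(c=5)]
  8. access O: HIT, count now 6. Cache: [Q(c=2) O(c=6)]
  9. access I: MISS, evict Q(c=2). Cache: [I(c=1) O(c=6)]
  10. access I: HIT, count now 2. Cache: [I(c=2) O(c=6)]
  11. access V: MISS, evict I(c=2). Cache: [V(c=1) O(c=6)]
  12. access O: HIT, count now 7. Cache: [V(c=1) O(c=7)]
  13. access V: HIT, count now 2. Cache: [V(c=2) O(c=7)]
  14. access I: MISS, evict V(c=2). Cache: [I(c=1) O(c=7)]
  15. access Q: MISS, evict I(c=1). Cache: [Q(c=1) O(c=7)]
  16. access I: MISS, evict Q(c=1). Cache: [I(c=1) O(c=7)]
  17. access I: HIT, count now 2. Cache: [I(c=2) O(c=7)]
  18. access P: MISS, evict I(c=2). Cache: [P(c=1) O(c=7)]
  19. access V: MISS, evict P(c=1). Cache: [V(c=1) O(c=7)]
  20. access I: MISS, evict V(c=1). Cache: [I(c=1) O(c=7)]
  21. access Q: MISS, evict I(c=1). Cache: [Q(c=1) O(c=7)]
  22. access I: MISS, evict Q(c=1). Cache: [I(c=1) O(c=7)]
  23. access V: MISS, evict I(c=1). Cache: [V(c=1) O(c=7)]
  24. access Q: MISS, evict V(c=1). Cache: [Q(c=1) O(c=7)]
  25. access Q: HIT, count now 2. Cache: [Q(c=2) O(c=7)]
  26. access Q: HIT, count now 3. Cache: [Q(c=3) O(c=7)]
  27. access Q: HIT, count now 4. Cache: [Q(c=4) O(c=7)]
  28. access Q: HIT, count now 5. Cache: [Q(c=5) O(c=7)]
  29. access Q: HIT, count now 6. Cache: [Q(c=6) O(c=7)]
  30. access V: MISS, evict Q(c=6). Cache: [V(c=1) O(c=7)]
  31. access O: HIT, count now 8. Cache: [V(c=1) O(c=8)]
Total: 16 hits, 15 misses, 13 evictions

Answer: O V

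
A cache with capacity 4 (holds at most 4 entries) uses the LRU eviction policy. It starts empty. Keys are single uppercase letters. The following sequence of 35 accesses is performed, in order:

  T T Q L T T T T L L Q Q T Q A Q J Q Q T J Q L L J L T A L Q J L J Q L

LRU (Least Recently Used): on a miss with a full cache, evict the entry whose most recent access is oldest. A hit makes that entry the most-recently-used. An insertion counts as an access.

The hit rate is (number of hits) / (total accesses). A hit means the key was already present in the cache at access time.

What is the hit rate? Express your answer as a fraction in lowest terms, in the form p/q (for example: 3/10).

LRU simulation (capacity=4):
  1. access T: MISS. Cache (LRU->MRU): [T]
  2. access T: HIT. Cache (LRU->MRU): [T]
  3. access Q: MISS. Cache (LRU->MRU): [T Q]
  4. access L: MISS. Cache (LRU->MRU): [T Q L]
  5. access T: HIT. Cache (LRU->MRU): [Q L T]
  6. access T: HIT. Cache (LRU->MRU): [Q L T]
  7. access T: HIT. Cache (LRU->MRU): [Q L T]
  8. access T: HIT. Cache (LRU->MRU): [Q L T]
  9. access L: HIT. Cache (LRU->MRU): [Q T L]
  10. access L: HIT. Cache (LRU->MRU): [Q T L]
  11. access Q: HIT. Cache (LRU->MRU): [T L Q]
  12. access Q: HIT. Cache (LRU->MRU): [T L Q]
  13. access T: HIT. Cache (LRU->MRU): [L Q T]
  14. access Q: HIT. Cache (LRU->MRU): [L T Q]
  15. access A: MISS. Cache (LRU->MRU): [L T Q A]
  16. access Q: HIT. Cache (LRU->MRU): [L T A Q]
  17. access J: MISS, evict L. Cache (LRU->MRU): [T A Q J]
  18. access Q: HIT. Cache (LRU->MRU): [T A J Q]
  19. access Q: HIT. Cache (LRU->MRU): [T A J Q]
  20. access T: HIT. Cache (LRU->MRU): [A J Q T]
  21. access J: HIT. Cache (LRU->MRU): [A Q T J]
  22. access Q: HIT. Cache (LRU->MRU): [A T J Q]
  23. access L: MISS, evict A. Cache (LRU->MRU): [T J Q L]
  24. access L: HIT. Cache (LRU->MRU): [T J Q L]
  25. access J: HIT. Cache (LRU->MRU): [T Q L J]
  26. access L: HIT. Cache (LRU->MRU): [T Q J L]
  27. access T: HIT. Cache (LRU->MRU): [Q J L T]
  28. access A: MISS, evict Q. Cache (LRU->MRU): [J L T A]
  29. access L: HIT. Cache (LRU->MRU): [J T A L]
  30. access Q: MISS, evict J. Cache (LRU->MRU): [T A L Q]
  31. access J: MISS, evict T. Cache (LRU->MRU): [A L Q J]
  32. access L: HIT. Cache (LRU->MRU): [A Q J L]
  33. access J: HIT. Cache (LRU->MRU): [A Q L J]
  34. access Q: HIT. Cache (LRU->MRU): [A L J Q]
  35. access L: HIT. Cache (LRU->MRU): [A J Q L]
Total: 26 hits, 9 misses, 5 evictions

Hit rate = 26/35

Answer: 26/35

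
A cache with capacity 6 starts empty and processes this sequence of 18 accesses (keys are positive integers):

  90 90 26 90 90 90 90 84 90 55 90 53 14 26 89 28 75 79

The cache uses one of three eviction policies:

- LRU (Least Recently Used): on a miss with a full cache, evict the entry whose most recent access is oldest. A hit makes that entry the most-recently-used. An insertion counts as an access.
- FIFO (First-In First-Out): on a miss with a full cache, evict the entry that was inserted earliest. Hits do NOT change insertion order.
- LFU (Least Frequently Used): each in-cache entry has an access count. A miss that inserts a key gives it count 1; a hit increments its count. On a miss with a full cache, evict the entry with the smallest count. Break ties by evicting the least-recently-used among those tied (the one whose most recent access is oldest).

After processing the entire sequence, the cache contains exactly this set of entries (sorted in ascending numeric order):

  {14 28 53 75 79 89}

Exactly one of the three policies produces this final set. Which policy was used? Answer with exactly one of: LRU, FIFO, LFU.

Simulating under each policy and comparing final sets:
  LRU: final set = {14 26 28 75 79 89} -> differs
  FIFO: final set = {14 28 53 75 79 89} -> MATCHES target
  LFU: final set = {26 28 75 79 89 90} -> differs
Only FIFO produces the target set.

Answer: FIFO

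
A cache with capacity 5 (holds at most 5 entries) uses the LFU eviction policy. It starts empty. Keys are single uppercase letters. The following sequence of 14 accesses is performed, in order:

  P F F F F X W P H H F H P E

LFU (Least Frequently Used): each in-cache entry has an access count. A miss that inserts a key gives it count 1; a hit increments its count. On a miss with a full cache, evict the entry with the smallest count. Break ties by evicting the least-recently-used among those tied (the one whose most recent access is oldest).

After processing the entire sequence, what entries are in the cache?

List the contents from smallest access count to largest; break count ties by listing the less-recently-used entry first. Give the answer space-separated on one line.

Answer: W E H P F

Derivation:
LFU simulation (capacity=5):
  1. access P: MISS. Cache: [P(c=1)]
  2. access F: MISS. Cache: [P(c=1) F(c=1)]
  3. access F: HIT, count now 2. Cache: [P(c=1) F(c=2)]
  4. access F: HIT, count now 3. Cache: [P(c=1) F(c=3)]
  5. access F: HIT, count now 4. Cache: [P(c=1) F(c=4)]
  6. access X: MISS. Cache: [P(c=1) X(c=1) F(c=4)]
  7. access W: MISS. Cache: [P(c=1) X(c=1) W(c=1) F(c=4)]
  8. access P: HIT, count now 2. Cache: [X(c=1) W(c=1) P(c=2) F(c=4)]
  9. access H: MISS. Cache: [X(c=1) W(c=1) H(c=1) P(c=2) F(c=4)]
  10. access H: HIT, count now 2. Cache: [X(c=1) W(c=1) P(c=2) H(c=2) F(c=4)]
  11. access F: HIT, count now 5. Cache: [X(c=1) W(c=1) P(c=2) H(c=2) F(c=5)]
  12. access H: HIT, count now 3. Cache: [X(c=1) W(c=1) P(c=2) H(c=3) F(c=5)]
  13. access P: HIT, count now 3. Cache: [X(c=1) W(c=1) H(c=3) P(c=3) F(c=5)]
  14. access E: MISS, evict X(c=1). Cache: [W(c=1) E(c=1) H(c=3) P(c=3) F(c=5)]
Total: 8 hits, 6 misses, 1 evictions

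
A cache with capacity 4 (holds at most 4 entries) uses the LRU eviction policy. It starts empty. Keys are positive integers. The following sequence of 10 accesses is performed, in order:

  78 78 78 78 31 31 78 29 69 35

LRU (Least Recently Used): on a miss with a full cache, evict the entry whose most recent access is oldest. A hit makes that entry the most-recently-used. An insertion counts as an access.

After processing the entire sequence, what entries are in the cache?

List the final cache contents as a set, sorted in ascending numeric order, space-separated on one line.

Answer: 29 35 69 78

Derivation:
LRU simulation (capacity=4):
  1. access 78: MISS. Cache (LRU->MRU): [78]
  2. access 78: HIT. Cache (LRU->MRU): [78]
  3. access 78: HIT. Cache (LRU->MRU): [78]
  4. access 78: HIT. Cache (LRU->MRU): [78]
  5. access 31: MISS. Cache (LRU->MRU): [78 31]
  6. access 31: HIT. Cache (LRU->MRU): [78 31]
  7. access 78: HIT. Cache (LRU->MRU): [31 78]
  8. access 29: MISS. Cache (LRU->MRU): [31 78 29]
  9. access 69: MISS. Cache (LRU->MRU): [31 78 29 69]
  10. access 35: MISS, evict 31. Cache (LRU->MRU): [78 29 69 35]
Total: 5 hits, 5 misses, 1 evictions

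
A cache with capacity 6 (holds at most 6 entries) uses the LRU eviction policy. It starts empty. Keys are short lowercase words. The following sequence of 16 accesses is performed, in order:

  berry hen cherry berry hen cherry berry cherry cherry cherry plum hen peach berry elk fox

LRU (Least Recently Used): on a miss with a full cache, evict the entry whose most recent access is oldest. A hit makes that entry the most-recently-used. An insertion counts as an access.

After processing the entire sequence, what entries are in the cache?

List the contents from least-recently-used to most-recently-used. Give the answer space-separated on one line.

Answer: plum hen peach berry elk fox

Derivation:
LRU simulation (capacity=6):
  1. access berry: MISS. Cache (LRU->MRU): [berry]
  2. access hen: MISS. Cache (LRU->MRU): [berry hen]
  3. access cherry: MISS. Cache (LRU->MRU): [berry hen cherry]
  4. access berry: HIT. Cache (LRU->MRU): [hen cherry berry]
  5. access hen: HIT. Cache (LRU->MRU): [cherry berry hen]
  6. access cherry: HIT. Cache (LRU->MRU): [berry hen cherry]
  7. access berry: HIT. Cache (LRU->MRU): [hen cherry berry]
  8. access cherry: HIT. Cache (LRU->MRU): [hen berry cherry]
  9. access cherry: HIT. Cache (LRU->MRU): [hen berry cherry]
  10. access cherry: HIT. Cache (LRU->MRU): [hen berry cherry]
  11. access plum: MISS. Cache (LRU->MRU): [hen berry cherry plum]
  12. access hen: HIT. Cache (LRU->MRU): [berry cherry plum hen]
  13. access peach: MISS. Cache (LRU->MRU): [berry cherry plum hen peach]
  14. access berry: HIT. Cache (LRU->MRU): [cherry plum hen peach berry]
  15. access elk: MISS. Cache (LRU->MRU): [cherry plum hen peach berry elk]
  16. access fox: MISS, evict cherry. Cache (LRU->MRU): [plum hen peach berry elk fox]
Total: 9 hits, 7 misses, 1 evictions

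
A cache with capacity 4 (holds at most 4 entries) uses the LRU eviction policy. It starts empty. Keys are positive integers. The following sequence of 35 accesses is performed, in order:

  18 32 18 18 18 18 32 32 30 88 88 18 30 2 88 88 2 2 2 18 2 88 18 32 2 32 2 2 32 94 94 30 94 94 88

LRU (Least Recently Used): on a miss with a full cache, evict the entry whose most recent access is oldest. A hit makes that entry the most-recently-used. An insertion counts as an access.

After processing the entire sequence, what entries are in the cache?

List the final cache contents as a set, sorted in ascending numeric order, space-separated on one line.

Answer: 30 32 88 94

Derivation:
LRU simulation (capacity=4):
  1. access 18: MISS. Cache (LRU->MRU): [18]
  2. access 32: MISS. Cache (LRU->MRU): [18 32]
  3. access 18: HIT. Cache (LRU->MRU): [32 18]
  4. access 18: HIT. Cache (LRU->MRU): [32 18]
  5. access 18: HIT. Cache (LRU->MRU): [32 18]
  6. access 18: HIT. Cache (LRU->MRU): [32 18]
  7. access 32: HIT. Cache (LRU->MRU): [18 32]
  8. access 32: HIT. Cache (LRU->MRU): [18 32]
  9. access 30: MISS. Cache (LRU->MRU): [18 32 30]
  10. access 88: MISS. Cache (LRU->MRU): [18 32 30 88]
  11. access 88: HIT. Cache (LRU->MRU): [18 32 30 88]
  12. access 18: HIT. Cache (LRU->MRU): [32 30 88 18]
  13. access 30: HIT. Cache (LRU->MRU): [32 88 18 30]
  14. access 2: MISS, evict 32. Cache (LRU->MRU): [88 18 30 2]
  15. access 88: HIT. Cache (LRU->MRU): [18 30 2 88]
  16. access 88: HIT. Cache (LRU->MRU): [18 30 2 88]
  17. access 2: HIT. Cache (LRU->MRU): [18 30 88 2]
  18. access 2: HIT. Cache (LRU->MRU): [18 30 88 2]
  19. access 2: HIT. Cache (LRU->MRU): [18 30 88 2]
  20. access 18: HIT. Cache (LRU->MRU): [30 88 2 18]
  21. access 2: HIT. Cache (LRU->MRU): [30 88 18 2]
  22. access 88: HIT. Cache (LRU->MRU): [30 18 2 88]
  23. access 18: HIT. Cache (LRU->MRU): [30 2 88 18]
  24. access 32: MISS, evict 30. Cache (LRU->MRU): [2 88 18 32]
  25. access 2: HIT. Cache (LRU->MRU): [88 18 32 2]
  26. access 32: HIT. Cache (LRU->MRU): [88 18 2 32]
  27. access 2: HIT. Cache (LRU->MRU): [88 18 32 2]
  28. access 2: HIT. Cache (LRU->MRU): [88 18 32 2]
  29. access 32: HIT. Cache (LRU->MRU): [88 18 2 32]
  30. access 94: MISS, evict 88. Cache (LRU->MRU): [18 2 32 94]
  31. access 94: HIT. Cache (LRU->MRU): [18 2 32 94]
  32. access 30: MISS, evict 18. Cache (LRU->MRU): [2 32 94 30]
  33. access 94: HIT. Cache (LRU->MRU): [2 32 30 94]
  34. access 94: HIT. Cache (LRU->MRU): [2 32 30 94]
  35. access 88: MISS, evict 2. Cache (LRU->MRU): [32 30 94 88]
Total: 26 hits, 9 misses, 5 evictions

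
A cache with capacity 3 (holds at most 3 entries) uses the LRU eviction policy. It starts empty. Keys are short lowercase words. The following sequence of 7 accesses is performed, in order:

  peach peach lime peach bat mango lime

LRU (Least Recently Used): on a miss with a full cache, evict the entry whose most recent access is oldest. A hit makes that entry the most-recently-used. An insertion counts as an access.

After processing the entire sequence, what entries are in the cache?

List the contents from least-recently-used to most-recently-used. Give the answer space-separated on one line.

Answer: bat mango lime

Derivation:
LRU simulation (capacity=3):
  1. access peach: MISS. Cache (LRU->MRU): [peach]
  2. access peach: HIT. Cache (LRU->MRU): [peach]
  3. access lime: MISS. Cache (LRU->MRU): [peach lime]
  4. access peach: HIT. Cache (LRU->MRU): [lime peach]
  5. access bat: MISS. Cache (LRU->MRU): [lime peach bat]
  6. access mango: MISS, evict lime. Cache (LRU->MRU): [peach bat mango]
  7. access lime: MISS, evict peach. Cache (LRU->MRU): [bat mango lime]
Total: 2 hits, 5 misses, 2 evictions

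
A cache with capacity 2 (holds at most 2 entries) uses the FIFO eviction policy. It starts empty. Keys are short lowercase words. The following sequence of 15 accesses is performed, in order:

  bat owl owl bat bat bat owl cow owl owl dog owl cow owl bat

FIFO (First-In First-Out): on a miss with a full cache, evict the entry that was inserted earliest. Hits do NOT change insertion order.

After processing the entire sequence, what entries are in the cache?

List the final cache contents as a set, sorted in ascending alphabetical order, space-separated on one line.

Answer: bat cow

Derivation:
FIFO simulation (capacity=2):
  1. access bat: MISS. Cache (old->new): [bat]
  2. access owl: MISS. Cache (old->new): [bat owl]
  3. access owl: HIT. Cache (old->new): [bat owl]
  4. access bat: HIT. Cache (old->new): [bat owl]
  5. access bat: HIT. Cache (old->new): [bat owl]
  6. access bat: HIT. Cache (old->new): [bat owl]
  7. access owl: HIT. Cache (old->new): [bat owl]
  8. access cow: MISS, evict bat. Cache (old->new): [owl cow]
  9. access owl: HIT. Cache (old->new): [owl cow]
  10. access owl: HIT. Cache (old->new): [owl cow]
  11. access dog: MISS, evict owl. Cache (old->new): [cow dog]
  12. access owl: MISS, evict cow. Cache (old->new): [dog owl]
  13. access cow: MISS, evict dog. Cache (old->new): [owl cow]
  14. access owl: HIT. Cache (old->new): [owl cow]
  15. access bat: MISS, evict owl. Cache (old->new): [cow bat]
Total: 8 hits, 7 misses, 5 evictions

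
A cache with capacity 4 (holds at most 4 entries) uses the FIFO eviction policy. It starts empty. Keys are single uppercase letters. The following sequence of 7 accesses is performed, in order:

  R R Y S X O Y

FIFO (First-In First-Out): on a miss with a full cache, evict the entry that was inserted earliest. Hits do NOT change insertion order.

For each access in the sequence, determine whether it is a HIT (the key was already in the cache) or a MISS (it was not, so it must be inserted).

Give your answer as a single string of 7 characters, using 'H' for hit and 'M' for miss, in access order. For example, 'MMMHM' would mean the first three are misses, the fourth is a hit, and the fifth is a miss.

FIFO simulation (capacity=4):
  1. access R: MISS. Cache (old->new): [R]
  2. access R: HIT. Cache (old->new): [R]
  3. access Y: MISS. Cache (old->new): [R Y]
  4. access S: MISS. Cache (old->new): [R Y S]
  5. access X: MISS. Cache (old->new): [R Y S X]
  6. access O: MISS, evict R. Cache (old->new): [Y S X O]
  7. access Y: HIT. Cache (old->new): [Y S X O]
Total: 2 hits, 5 misses, 1 evictions

Answer: MHMMMMH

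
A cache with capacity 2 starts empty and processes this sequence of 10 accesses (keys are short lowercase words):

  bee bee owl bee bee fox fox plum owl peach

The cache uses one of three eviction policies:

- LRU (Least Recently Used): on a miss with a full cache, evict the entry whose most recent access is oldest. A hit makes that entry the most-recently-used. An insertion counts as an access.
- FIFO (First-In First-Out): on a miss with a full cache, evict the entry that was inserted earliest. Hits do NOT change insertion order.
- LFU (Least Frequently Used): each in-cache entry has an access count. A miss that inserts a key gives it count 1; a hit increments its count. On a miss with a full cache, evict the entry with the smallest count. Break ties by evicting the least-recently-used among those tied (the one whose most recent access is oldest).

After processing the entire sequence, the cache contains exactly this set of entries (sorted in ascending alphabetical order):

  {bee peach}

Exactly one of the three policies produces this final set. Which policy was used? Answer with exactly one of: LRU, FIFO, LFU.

Simulating under each policy and comparing final sets:
  LRU: final set = {owl peach} -> differs
  FIFO: final set = {owl peach} -> differs
  LFU: final set = {bee peach} -> MATCHES target
Only LFU produces the target set.

Answer: LFU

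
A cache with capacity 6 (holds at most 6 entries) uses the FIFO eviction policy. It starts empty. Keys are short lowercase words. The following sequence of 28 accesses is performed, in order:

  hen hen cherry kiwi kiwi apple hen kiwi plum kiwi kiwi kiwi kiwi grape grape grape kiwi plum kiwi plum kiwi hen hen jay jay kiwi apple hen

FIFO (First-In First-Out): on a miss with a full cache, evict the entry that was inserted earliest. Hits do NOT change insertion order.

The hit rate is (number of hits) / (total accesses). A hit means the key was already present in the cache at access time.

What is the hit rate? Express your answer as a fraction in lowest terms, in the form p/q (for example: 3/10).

FIFO simulation (capacity=6):
  1. access hen: MISS. Cache (old->new): [hen]
  2. access hen: HIT. Cache (old->new): [hen]
  3. access cherry: MISS. Cache (old->new): [hen cherry]
  4. access kiwi: MISS. Cache (old->new): [hen cherry kiwi]
  5. access kiwi: HIT. Cache (old->new): [hen cherry kiwi]
  6. access apple: MISS. Cache (old->new): [hen cherry kiwi apple]
  7. access hen: HIT. Cache (old->new): [hen cherry kiwi apple]
  8. access kiwi: HIT. Cache (old->new): [hen cherry kiwi apple]
  9. access plum: MISS. Cache (old->new): [hen cherry kiwi apple plum]
  10. access kiwi: HIT. Cache (old->new): [hen cherry kiwi apple plum]
  11. access kiwi: HIT. Cache (old->new): [hen cherry kiwi apple plum]
  12. access kiwi: HIT. Cache (old->new): [hen cherry kiwi apple plum]
  13. access kiwi: HIT. Cache (old->new): [hen cherry kiwi apple plum]
  14. access grape: MISS. Cache (old->new): [hen cherry kiwi apple plum grape]
  15. access grape: HIT. Cache (old->new): [hen cherry kiwi apple plum grape]
  16. access grape: HIT. Cache (old->new): [hen cherry kiwi apple plum grape]
  17. access kiwi: HIT. Cache (old->new): [hen cherry kiwi apple plum grape]
  18. access plum: HIT. Cache (old->new): [hen cherry kiwi apple plum grape]
  19. access kiwi: HIT. Cache (old->new): [hen cherry kiwi apple plum grape]
  20. access plum: HIT. Cache (old->new): [hen cherry kiwi apple plum grape]
  21. access kiwi: HIT. Cache (old->new): [hen cherry kiwi apple plum grape]
  22. access hen: HIT. Cache (old->new): [hen cherry kiwi apple plum grape]
  23. access hen: HIT. Cache (old->new): [hen cherry kiwi apple plum grape]
  24. access jay: MISS, evict hen. Cache (old->new): [cherry kiwi apple plum grape jay]
  25. access jay: HIT. Cache (old->new): [cherry kiwi apple plum grape jay]
  26. access kiwi: HIT. Cache (old->new): [cherry kiwi apple plum grape jay]
  27. access apple: HIT. Cache (old->new): [cherry kiwi apple plum grape jay]
  28. access hen: MISS, evict cherry. Cache (old->new): [kiwi apple plum grape jay hen]
Total: 20 hits, 8 misses, 2 evictions

Hit rate = 20/28 = 5/7

Answer: 5/7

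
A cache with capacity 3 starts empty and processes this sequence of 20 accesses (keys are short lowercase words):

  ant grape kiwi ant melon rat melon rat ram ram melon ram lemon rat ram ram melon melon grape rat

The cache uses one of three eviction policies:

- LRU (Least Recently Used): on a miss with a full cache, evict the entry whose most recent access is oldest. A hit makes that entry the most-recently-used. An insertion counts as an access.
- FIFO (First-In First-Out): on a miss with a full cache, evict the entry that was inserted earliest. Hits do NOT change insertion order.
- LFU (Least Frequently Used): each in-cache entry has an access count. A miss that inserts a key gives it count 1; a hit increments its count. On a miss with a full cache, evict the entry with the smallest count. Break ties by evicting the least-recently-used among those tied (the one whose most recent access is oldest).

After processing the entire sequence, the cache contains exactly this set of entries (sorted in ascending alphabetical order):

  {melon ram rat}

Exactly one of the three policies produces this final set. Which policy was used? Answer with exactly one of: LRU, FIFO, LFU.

Answer: LFU

Derivation:
Simulating under each policy and comparing final sets:
  LRU: final set = {grape melon rat} -> differs
  FIFO: final set = {grape melon rat} -> differs
  LFU: final set = {melon ram rat} -> MATCHES target
Only LFU produces the target set.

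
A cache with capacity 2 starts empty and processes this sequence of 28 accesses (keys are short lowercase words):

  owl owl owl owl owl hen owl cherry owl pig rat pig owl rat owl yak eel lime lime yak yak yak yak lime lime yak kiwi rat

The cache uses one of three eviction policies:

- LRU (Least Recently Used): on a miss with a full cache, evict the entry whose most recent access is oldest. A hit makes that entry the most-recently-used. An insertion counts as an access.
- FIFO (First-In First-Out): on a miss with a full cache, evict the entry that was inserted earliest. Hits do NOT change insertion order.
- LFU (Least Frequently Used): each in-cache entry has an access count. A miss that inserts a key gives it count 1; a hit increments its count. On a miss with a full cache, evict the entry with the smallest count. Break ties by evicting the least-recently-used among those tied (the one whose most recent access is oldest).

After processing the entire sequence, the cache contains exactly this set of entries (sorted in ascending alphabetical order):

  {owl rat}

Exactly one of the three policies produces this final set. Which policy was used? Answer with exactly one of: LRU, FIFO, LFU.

Simulating under each policy and comparing final sets:
  LRU: final set = {kiwi rat} -> differs
  FIFO: final set = {kiwi rat} -> differs
  LFU: final set = {owl rat} -> MATCHES target
Only LFU produces the target set.

Answer: LFU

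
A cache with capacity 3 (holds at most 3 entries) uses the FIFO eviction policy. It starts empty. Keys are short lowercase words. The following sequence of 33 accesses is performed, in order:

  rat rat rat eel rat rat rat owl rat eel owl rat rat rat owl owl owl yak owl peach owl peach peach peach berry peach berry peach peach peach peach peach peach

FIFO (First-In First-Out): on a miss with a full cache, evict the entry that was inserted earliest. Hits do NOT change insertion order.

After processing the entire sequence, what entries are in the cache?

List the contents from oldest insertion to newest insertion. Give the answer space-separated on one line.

Answer: yak peach berry

Derivation:
FIFO simulation (capacity=3):
  1. access rat: MISS. Cache (old->new): [rat]
  2. access rat: HIT. Cache (old->new): [rat]
  3. access rat: HIT. Cache (old->new): [rat]
  4. access eel: MISS. Cache (old->new): [rat eel]
  5. access rat: HIT. Cache (old->new): [rat eel]
  6. access rat: HIT. Cache (old->new): [rat eel]
  7. access rat: HIT. Cache (old->new): [rat eel]
  8. access owl: MISS. Cache (old->new): [rat eel owl]
  9. access rat: HIT. Cache (old->new): [rat eel owl]
  10. access eel: HIT. Cache (old->new): [rat eel owl]
  11. access owl: HIT. Cache (old->new): [rat eel owl]
  12. access rat: HIT. Cache (old->new): [rat eel owl]
  13. access rat: HIT. Cache (old->new): [rat eel owl]
  14. access rat: HIT. Cache (old->new): [rat eel owl]
  15. access owl: HIT. Cache (old->new): [rat eel owl]
  16. access owl: HIT. Cache (old->new): [rat eel owl]
  17. access owl: HIT. Cache (old->new): [rat eel owl]
  18. access yak: MISS, evict rat. Cache (old->new): [eel owl yak]
  19. access owl: HIT. Cache (old->new): [eel owl yak]
  20. access peach: MISS, evict eel. Cache (old->new): [owl yak peach]
  21. access owl: HIT. Cache (old->new): [owl yak peach]
  22. access peach: HIT. Cache (old->new): [owl yak peach]
  23. access peach: HIT. Cache (old->new): [owl yak peach]
  24. access peach: HIT. Cache (old->new): [owl yak peach]
  25. access berry: MISS, evict owl. Cache (old->new): [yak peach berry]
  26. access peach: HIT. Cache (old->new): [yak peach berry]
  27. access berry: HIT. Cache (old->new): [yak peach berry]
  28. access peach: HIT. Cache (old->new): [yak peach berry]
  29. access peach: HIT. Cache (old->new): [yak peach berry]
  30. access peach: HIT. Cache (old->new): [yak peach berry]
  31. access peach: HIT. Cache (old->new): [yak peach berry]
  32. access peach: HIT. Cache (old->new): [yak peach berry]
  33. access peach: HIT. Cache (old->new): [yak peach berry]
Total: 27 hits, 6 misses, 3 evictions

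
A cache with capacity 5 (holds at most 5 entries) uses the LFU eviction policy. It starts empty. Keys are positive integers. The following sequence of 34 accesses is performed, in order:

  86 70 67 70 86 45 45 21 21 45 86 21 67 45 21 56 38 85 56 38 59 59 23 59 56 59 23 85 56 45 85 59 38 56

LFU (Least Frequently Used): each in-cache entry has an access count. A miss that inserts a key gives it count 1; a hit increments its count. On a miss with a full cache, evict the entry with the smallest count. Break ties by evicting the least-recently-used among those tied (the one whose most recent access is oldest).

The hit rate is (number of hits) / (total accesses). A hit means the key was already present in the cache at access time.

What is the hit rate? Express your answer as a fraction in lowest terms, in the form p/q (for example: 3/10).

LFU simulation (capacity=5):
  1. access 86: MISS. Cache: [86(c=1)]
  2. access 70: MISS. Cache: [86(c=1) 70(c=1)]
  3. access 67: MISS. Cache: [86(c=1) 70(c=1) 67(c=1)]
  4. access 70: HIT, count now 2. Cache: [86(c=1) 67(c=1) 70(c=2)]
  5. access 86: HIT, count now 2. Cache: [67(c=1) 70(c=2) 86(c=2)]
  6. access 45: MISS. Cache: [67(c=1) 45(c=1) 70(c=2) 86(c=2)]
  7. access 45: HIT, count now 2. Cache: [67(c=1) 70(c=2) 86(c=2) 45(c=2)]
  8. access 21: MISS. Cache: [67(c=1) 21(c=1) 70(c=2) 86(c=2) 45(c=2)]
  9. access 21: HIT, count now 2. Cache: [67(c=1) 70(c=2) 86(c=2) 45(c=2) 21(c=2)]
  10. access 45: HIT, count now 3. Cache: [67(c=1) 70(c=2) 86(c=2) 21(c=2) 45(c=3)]
  11. access 86: HIT, count now 3. Cache: [67(c=1) 70(c=2) 21(c=2) 45(c=3) 86(c=3)]
  12. access 21: HIT, count now 3. Cache: [67(c=1) 70(c=2) 45(c=3) 86(c=3) 21(c=3)]
  13. access 67: HIT, count now 2. Cache: [70(c=2) 67(c=2) 45(c=3) 86(c=3) 21(c=3)]
  14. access 45: HIT, count now 4. Cache: [70(c=2) 67(c=2) 86(c=3) 21(c=3) 45(c=4)]
  15. access 21: HIT, count now 4. Cache: [70(c=2) 67(c=2) 86(c=3) 45(c=4) 21(c=4)]
  16. access 56: MISS, evict 70(c=2). Cache: [56(c=1) 67(c=2) 86(c=3) 45(c=4) 21(c=4)]
  17. access 38: MISS, evict 56(c=1). Cache: [38(c=1) 67(c=2) 86(c=3) 45(c=4) 21(c=4)]
  18. access 85: MISS, evict 38(c=1). Cache: [85(c=1) 67(c=2) 86(c=3) 45(c=4) 21(c=4)]
  19. access 56: MISS, evict 85(c=1). Cache: [56(c=1) 67(c=2) 86(c=3) 45(c=4) 21(c=4)]
  20. access 38: MISS, evict 56(c=1). Cache: [38(c=1) 67(c=2) 86(c=3) 45(c=4) 21(c=4)]
  21. access 59: MISS, evict 38(c=1). Cache: [59(c=1) 67(c=2) 86(c=3) 45(c=4) 21(c=4)]
  22. access 59: HIT, count now 2. Cache: [67(c=2) 59(c=2) 86(c=3) 45(c=4) 21(c=4)]
  23. access 23: MISS, evict 67(c=2). Cache: [23(c=1) 59(c=2) 86(c=3) 45(c=4) 21(c=4)]
  24. access 59: HIT, count now 3. Cache: [23(c=1) 86(c=3) 59(c=3) 45(c=4) 21(c=4)]
  25. access 56: MISS, evict 23(c=1). Cache: [56(c=1) 86(c=3) 59(c=3) 45(c=4) 21(c=4)]
  26. access 59: HIT, count now 4. Cache: [56(c=1) 86(c=3) 45(c=4) 21(c=4) 59(c=4)]
  27. access 23: MISS, evict 56(c=1). Cache: [23(c=1) 86(c=3) 45(c=4) 21(c=4) 59(c=4)]
  28. access 85: MISS, evict 23(c=1). Cache: [85(c=1) 86(c=3) 45(c=4) 21(c=4) 59(c=4)]
  29. access 56: MISS, evict 85(c=1). Cache: [56(c=1) 86(c=3) 45(c=4) 21(c=4) 59(c=4)]
  30. access 45: HIT, count now 5. Cache: [56(c=1) 86(c=3) 21(c=4) 59(c=4) 45(c=5)]
  31. access 85: MISS, evict 56(c=1). Cache: [85(c=1) 86(c=3) 21(c=4) 59(c=4) 45(c=5)]
  32. access 59: HIT, count now 5. Cache: [85(c=1) 86(c=3) 21(c=4) 45(c=5) 59(c=5)]
  33. access 38: MISS, evict 85(c=1). Cache: [38(c=1) 86(c=3) 21(c=4) 45(c=5) 59(c=5)]
  34. access 56: MISS, evict 38(c=1). Cache: [56(c=1) 86(c=3) 21(c=4) 45(c=5) 59(c=5)]
Total: 15 hits, 19 misses, 14 evictions

Hit rate = 15/34

Answer: 15/34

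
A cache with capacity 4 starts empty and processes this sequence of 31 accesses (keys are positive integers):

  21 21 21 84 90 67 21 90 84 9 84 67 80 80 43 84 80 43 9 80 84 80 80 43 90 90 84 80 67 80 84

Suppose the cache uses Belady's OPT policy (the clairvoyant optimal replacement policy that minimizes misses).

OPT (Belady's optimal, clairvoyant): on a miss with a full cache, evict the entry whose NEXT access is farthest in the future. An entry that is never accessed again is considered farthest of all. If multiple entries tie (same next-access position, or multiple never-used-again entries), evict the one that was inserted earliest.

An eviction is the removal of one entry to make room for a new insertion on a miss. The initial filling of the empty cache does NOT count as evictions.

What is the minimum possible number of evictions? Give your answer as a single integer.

OPT (Belady) simulation (capacity=4):
  1. access 21: MISS. Cache: [21]
  2. access 21: HIT. Next use of 21: step 3. Cache: [21]
  3. access 21: HIT. Next use of 21: step 7. Cache: [21]
  4. access 84: MISS. Cache: [21 84]
  5. access 90: MISS. Cache: [21 84 90]
  6. access 67: MISS. Cache: [21 84 90 67]
  7. access 21: HIT. Next use of 21: never. Cache: [21 84 90 67]
  8. access 90: HIT. Next use of 90: step 25. Cache: [21 84 90 67]
  9. access 84: HIT. Next use of 84: step 11. Cache: [21 84 90 67]
  10. access 9: MISS, evict 21 (next use: never). Cache: [84 90 67 9]
  11. access 84: HIT. Next use of 84: step 16. Cache: [84 90 67 9]
  12. access 67: HIT. Next use of 67: step 29. Cache: [84 90 67 9]
  13. access 80: MISS, evict 67 (next use: step 29). Cache: [84 90 9 80]
  14. access 80: HIT. Next use of 80: step 17. Cache: [84 90 9 80]
  15. access 43: MISS, evict 90 (next use: step 25). Cache: [84 9 80 43]
  16. access 84: HIT. Next use of 84: step 21. Cache: [84 9 80 43]
  17. access 80: HIT. Next use of 80: step 20. Cache: [84 9 80 43]
  18. access 43: HIT. Next use of 43: step 24. Cache: [84 9 80 43]
  19. access 9: HIT. Next use of 9: never. Cache: [84 9 80 43]
  20. access 80: HIT. Next use of 80: step 22. Cache: [84 9 80 43]
  21. access 84: HIT. Next use of 84: step 27. Cache: [84 9 80 43]
  22. access 80: HIT. Next use of 80: step 23. Cache: [84 9 80 43]
  23. access 80: HIT. Next use of 80: step 28. Cache: [84 9 80 43]
  24. access 43: HIT. Next use of 43: never. Cache: [84 9 80 43]
  25. access 90: MISS, evict 9 (next use: never). Cache: [84 80 43 90]
  26. access 90: HIT. Next use of 90: never. Cache: [84 80 43 90]
  27. access 84: HIT. Next use of 84: step 31. Cache: [84 80 43 90]
  28. access 80: HIT. Next use of 80: step 30. Cache: [84 80 43 90]
  29. access 67: MISS, evict 43 (next use: never). Cache: [84 80 90 67]
  30. access 80: HIT. Next use of 80: never. Cache: [84 80 90 67]
  31. access 84: HIT. Next use of 84: never. Cache: [84 80 90 67]
Total: 22 hits, 9 misses, 5 evictions

Answer: 5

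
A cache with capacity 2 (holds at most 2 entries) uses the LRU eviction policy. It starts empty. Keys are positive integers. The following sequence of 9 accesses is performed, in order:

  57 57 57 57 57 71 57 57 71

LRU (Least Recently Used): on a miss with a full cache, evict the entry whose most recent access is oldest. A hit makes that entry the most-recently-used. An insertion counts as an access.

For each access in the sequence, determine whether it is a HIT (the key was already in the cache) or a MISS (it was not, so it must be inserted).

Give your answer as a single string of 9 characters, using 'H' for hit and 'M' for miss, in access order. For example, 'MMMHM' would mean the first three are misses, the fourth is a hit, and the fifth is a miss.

Answer: MHHHHMHHH

Derivation:
LRU simulation (capacity=2):
  1. access 57: MISS. Cache (LRU->MRU): [57]
  2. access 57: HIT. Cache (LRU->MRU): [57]
  3. access 57: HIT. Cache (LRU->MRU): [57]
  4. access 57: HIT. Cache (LRU->MRU): [57]
  5. access 57: HIT. Cache (LRU->MRU): [57]
  6. access 71: MISS. Cache (LRU->MRU): [57 71]
  7. access 57: HIT. Cache (LRU->MRU): [71 57]
  8. access 57: HIT. Cache (LRU->MRU): [71 57]
  9. access 71: HIT. Cache (LRU->MRU): [57 71]
Total: 7 hits, 2 misses, 0 evictions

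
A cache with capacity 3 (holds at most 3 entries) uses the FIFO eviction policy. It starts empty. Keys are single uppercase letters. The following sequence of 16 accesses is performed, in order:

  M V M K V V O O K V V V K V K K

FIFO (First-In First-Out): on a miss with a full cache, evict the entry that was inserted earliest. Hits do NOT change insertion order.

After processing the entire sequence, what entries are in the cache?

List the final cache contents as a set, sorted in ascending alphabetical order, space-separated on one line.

Answer: K O V

Derivation:
FIFO simulation (capacity=3):
  1. access M: MISS. Cache (old->new): [M]
  2. access V: MISS. Cache (old->new): [M V]
  3. access M: HIT. Cache (old->new): [M V]
  4. access K: MISS. Cache (old->new): [M V K]
  5. access V: HIT. Cache (old->new): [M V K]
  6. access V: HIT. Cache (old->new): [M V K]
  7. access O: MISS, evict M. Cache (old->new): [V K O]
  8. access O: HIT. Cache (old->new): [V K O]
  9. access K: HIT. Cache (old->new): [V K O]
  10. access V: HIT. Cache (old->new): [V K O]
  11. access V: HIT. Cache (old->new): [V K O]
  12. access V: HIT. Cache (old->new): [V K O]
  13. access K: HIT. Cache (old->new): [V K O]
  14. access V: HIT. Cache (old->new): [V K O]
  15. access K: HIT. Cache (old->new): [V K O]
  16. access K: HIT. Cache (old->new): [V K O]
Total: 12 hits, 4 misses, 1 evictions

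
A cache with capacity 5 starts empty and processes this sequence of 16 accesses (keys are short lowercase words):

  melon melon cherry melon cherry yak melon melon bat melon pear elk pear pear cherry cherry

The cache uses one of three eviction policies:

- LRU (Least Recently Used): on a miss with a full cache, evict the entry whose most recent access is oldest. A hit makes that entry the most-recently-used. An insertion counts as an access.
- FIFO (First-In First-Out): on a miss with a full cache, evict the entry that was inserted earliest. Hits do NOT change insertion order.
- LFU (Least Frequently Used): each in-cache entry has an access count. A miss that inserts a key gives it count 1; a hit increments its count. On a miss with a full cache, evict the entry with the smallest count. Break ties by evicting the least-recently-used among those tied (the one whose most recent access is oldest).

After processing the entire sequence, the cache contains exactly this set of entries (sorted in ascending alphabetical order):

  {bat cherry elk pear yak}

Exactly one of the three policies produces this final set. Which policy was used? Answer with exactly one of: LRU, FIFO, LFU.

Simulating under each policy and comparing final sets:
  LRU: final set = {bat cherry elk melon pear} -> differs
  FIFO: final set = {bat cherry elk pear yak} -> MATCHES target
  LFU: final set = {bat cherry elk melon pear} -> differs
Only FIFO produces the target set.

Answer: FIFO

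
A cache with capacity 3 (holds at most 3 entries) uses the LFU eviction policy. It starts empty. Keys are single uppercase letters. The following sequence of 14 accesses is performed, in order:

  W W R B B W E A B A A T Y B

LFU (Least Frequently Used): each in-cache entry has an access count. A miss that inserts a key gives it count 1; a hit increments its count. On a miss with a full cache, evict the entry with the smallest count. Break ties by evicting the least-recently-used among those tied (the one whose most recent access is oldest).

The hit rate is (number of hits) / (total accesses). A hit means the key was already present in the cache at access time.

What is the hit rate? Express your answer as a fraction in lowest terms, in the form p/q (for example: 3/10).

LFU simulation (capacity=3):
  1. access W: MISS. Cache: [W(c=1)]
  2. access W: HIT, count now 2. Cache: [W(c=2)]
  3. access R: MISS. Cache: [R(c=1) W(c=2)]
  4. access B: MISS. Cache: [R(c=1) B(c=1) W(c=2)]
  5. access B: HIT, count now 2. Cache: [R(c=1) W(c=2) B(c=2)]
  6. access W: HIT, count now 3. Cache: [R(c=1) B(c=2) W(c=3)]
  7. access E: MISS, evict R(c=1). Cache: [E(c=1) B(c=2) W(c=3)]
  8. access A: MISS, evict E(c=1). Cache: [A(c=1) B(c=2) W(c=3)]
  9. access B: HIT, count now 3. Cache: [A(c=1) W(c=3) B(c=3)]
  10. access A: HIT, count now 2. Cache: [A(c=2) W(c=3) B(c=3)]
  11. access A: HIT, count now 3. Cache: [W(c=3) B(c=3) A(c=3)]
  12. access T: MISS, evict W(c=3). Cache: [T(c=1) B(c=3) A(c=3)]
  13. access Y: MISS, evict T(c=1). Cache: [Y(c=1) B(c=3) A(c=3)]
  14. access B: HIT, count now 4. Cache: [Y(c=1) A(c=3) B(c=4)]
Total: 7 hits, 7 misses, 4 evictions

Hit rate = 7/14 = 1/2

Answer: 1/2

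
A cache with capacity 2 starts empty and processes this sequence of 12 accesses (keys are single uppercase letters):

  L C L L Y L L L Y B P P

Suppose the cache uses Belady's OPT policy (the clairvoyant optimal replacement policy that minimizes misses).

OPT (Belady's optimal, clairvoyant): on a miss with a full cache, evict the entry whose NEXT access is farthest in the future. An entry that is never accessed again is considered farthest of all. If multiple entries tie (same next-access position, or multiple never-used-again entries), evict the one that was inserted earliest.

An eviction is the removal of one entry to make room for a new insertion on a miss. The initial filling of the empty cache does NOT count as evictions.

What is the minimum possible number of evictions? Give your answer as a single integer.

Answer: 3

Derivation:
OPT (Belady) simulation (capacity=2):
  1. access L: MISS. Cache: [L]
  2. access C: MISS. Cache: [L C]
  3. access L: HIT. Next use of L: step 4. Cache: [L C]
  4. access L: HIT. Next use of L: step 6. Cache: [L C]
  5. access Y: MISS, evict C (next use: never). Cache: [L Y]
  6. access L: HIT. Next use of L: step 7. Cache: [L Y]
  7. access L: HIT. Next use of L: step 8. Cache: [L Y]
  8. access L: HIT. Next use of L: never. Cache: [L Y]
  9. access Y: HIT. Next use of Y: never. Cache: [L Y]
  10. access B: MISS, evict L (next use: never). Cache: [Y B]
  11. access P: MISS, evict Y (next use: never). Cache: [B P]
  12. access P: HIT. Next use of P: never. Cache: [B P]
Total: 7 hits, 5 misses, 3 evictions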